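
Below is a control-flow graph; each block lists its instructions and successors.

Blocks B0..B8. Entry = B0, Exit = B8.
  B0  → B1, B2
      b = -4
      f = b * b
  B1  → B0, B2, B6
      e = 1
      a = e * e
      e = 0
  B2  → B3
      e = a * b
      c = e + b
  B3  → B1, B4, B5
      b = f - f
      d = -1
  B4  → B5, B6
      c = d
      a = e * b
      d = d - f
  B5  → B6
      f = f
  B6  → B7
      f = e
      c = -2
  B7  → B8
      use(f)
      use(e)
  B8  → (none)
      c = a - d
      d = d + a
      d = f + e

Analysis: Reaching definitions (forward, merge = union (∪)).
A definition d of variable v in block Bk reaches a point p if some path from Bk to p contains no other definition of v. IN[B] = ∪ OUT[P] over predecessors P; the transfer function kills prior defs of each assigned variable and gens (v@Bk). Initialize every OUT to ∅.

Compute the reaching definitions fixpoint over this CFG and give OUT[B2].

Per-block solution:
  B0: | IN={a@B1, b@B0, b@B3, c@B2, d@B3, e@B1, f@B0} | OUT={a@B1, b@B0, c@B2, d@B3, e@B1, f@B0}
  B1: | IN={a@B1, b@B0, b@B3, c@B2, d@B3, e@B1, e@B2, f@B0} | OUT={a@B1, b@B0, b@B3, c@B2, d@B3, e@B1, f@B0}
  B2: | IN={a@B1, b@B0, b@B3, c@B2, d@B3, e@B1, f@B0} | OUT={a@B1, b@B0, b@B3, c@B2, d@B3, e@B2, f@B0}
  B3: | IN={a@B1, b@B0, b@B3, c@B2, d@B3, e@B2, f@B0} | OUT={a@B1, b@B3, c@B2, d@B3, e@B2, f@B0}
  B4: | IN={a@B1, b@B3, c@B2, d@B3, e@B2, f@B0} | OUT={a@B4, b@B3, c@B4, d@B4, e@B2, f@B0}
  B5: | IN={a@B1, a@B4, b@B3, c@B2, c@B4, d@B3, d@B4, e@B2, f@B0} | OUT={a@B1, a@B4, b@B3, c@B2, c@B4, d@B3, d@B4, e@B2, f@B5}
  B6: | IN={a@B1, a@B4, b@B0, b@B3, c@B2, c@B4, d@B3, d@B4, e@B1, e@B2, f@B0, f@B5} | OUT={a@B1, a@B4, b@B0, b@B3, c@B6, d@B3, d@B4, e@B1, e@B2, f@B6}
  B7: | IN={a@B1, a@B4, b@B0, b@B3, c@B6, d@B3, d@B4, e@B1, e@B2, f@B6} | OUT={a@B1, a@B4, b@B0, b@B3, c@B6, d@B3, d@B4, e@B1, e@B2, f@B6}
  B8: | IN={a@B1, a@B4, b@B0, b@B3, c@B6, d@B3, d@B4, e@B1, e@B2, f@B6} | OUT={a@B1, a@B4, b@B0, b@B3, c@B8, d@B8, e@B1, e@B2, f@B6}

Merge at B2: IN[B2] = OUT[B0] ⊔ OUT[B1] = {a@B1, b@B0, b@B3, c@B2, d@B3, e@B1, f@B0}
Applying B2's transfer function to that IN value gives OUT[B2] (row B2 above).

Answer: {a@B1, b@B0, b@B3, c@B2, d@B3, e@B2, f@B0}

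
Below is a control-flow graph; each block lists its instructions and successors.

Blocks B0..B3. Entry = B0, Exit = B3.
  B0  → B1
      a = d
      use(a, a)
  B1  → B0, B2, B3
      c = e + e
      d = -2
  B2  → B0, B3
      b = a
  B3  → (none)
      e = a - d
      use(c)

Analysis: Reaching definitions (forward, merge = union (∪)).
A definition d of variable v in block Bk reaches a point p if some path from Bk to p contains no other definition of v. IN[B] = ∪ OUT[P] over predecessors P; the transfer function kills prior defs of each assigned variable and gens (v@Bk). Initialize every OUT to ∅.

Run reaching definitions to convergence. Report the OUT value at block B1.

Per-block solution:
  B0:   IN={a@B0, b@B2, c@B1, d@B1}   OUT={a@B0, b@B2, c@B1, d@B1}
  B1:   IN={a@B0, b@B2, c@B1, d@B1}   OUT={a@B0, b@B2, c@B1, d@B1}
  B2:   IN={a@B0, b@B2, c@B1, d@B1}   OUT={a@B0, b@B2, c@B1, d@B1}
  B3:   IN={a@B0, b@B2, c@B1, d@B1}   OUT={a@B0, b@B2, c@B1, d@B1, e@B3}

Merge at B1: IN[B1] = OUT[B0] = {a@B0, b@B2, c@B1, d@B1}
Applying B1's transfer function to that IN value gives OUT[B1] (row B1 above).

Answer: {a@B0, b@B2, c@B1, d@B1}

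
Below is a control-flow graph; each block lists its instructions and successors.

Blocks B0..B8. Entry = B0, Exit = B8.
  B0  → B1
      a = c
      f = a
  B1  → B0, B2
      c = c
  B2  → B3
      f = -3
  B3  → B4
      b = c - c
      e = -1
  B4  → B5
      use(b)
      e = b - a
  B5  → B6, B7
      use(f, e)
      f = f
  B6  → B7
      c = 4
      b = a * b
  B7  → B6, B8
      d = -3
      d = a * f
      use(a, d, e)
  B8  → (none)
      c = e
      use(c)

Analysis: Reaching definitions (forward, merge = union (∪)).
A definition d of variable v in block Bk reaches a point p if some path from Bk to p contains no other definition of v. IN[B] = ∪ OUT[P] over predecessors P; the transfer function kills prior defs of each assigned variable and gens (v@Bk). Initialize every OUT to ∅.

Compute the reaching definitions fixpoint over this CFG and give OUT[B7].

Answer: {a@B0, b@B3, b@B6, c@B1, c@B6, d@B7, e@B4, f@B5}

Trace:
Fixpoint table:
  B0: | IN={a@B0, c@B1, f@B0} | OUT={a@B0, c@B1, f@B0}
  B1: | IN={a@B0, c@B1, f@B0} | OUT={a@B0, c@B1, f@B0}
  B2: | IN={a@B0, c@B1, f@B0} | OUT={a@B0, c@B1, f@B2}
  B3: | IN={a@B0, c@B1, f@B2} | OUT={a@B0, b@B3, c@B1, e@B3, f@B2}
  B4: | IN={a@B0, b@B3, c@B1, e@B3, f@B2} | OUT={a@B0, b@B3, c@B1, e@B4, f@B2}
  B5: | IN={a@B0, b@B3, c@B1, e@B4, f@B2} | OUT={a@B0, b@B3, c@B1, e@B4, f@B5}
  B6: | IN={a@B0, b@B3, b@B6, c@B1, c@B6, d@B7, e@B4, f@B5} | OUT={a@B0, b@B6, c@B6, d@B7, e@B4, f@B5}
  B7: | IN={a@B0, b@B3, b@B6, c@B1, c@B6, d@B7, e@B4, f@B5} | OUT={a@B0, b@B3, b@B6, c@B1, c@B6, d@B7, e@B4, f@B5}
  B8: | IN={a@B0, b@B3, b@B6, c@B1, c@B6, d@B7, e@B4, f@B5} | OUT={a@B0, b@B3, b@B6, c@B8, d@B7, e@B4, f@B5}

Merge at B7: IN[B7] = OUT[B5] ⊔ OUT[B6] = {a@B0, b@B3, b@B6, c@B1, c@B6, d@B7, e@B4, f@B5}
Applying B7's transfer function to that IN value gives OUT[B7] (row B7 above).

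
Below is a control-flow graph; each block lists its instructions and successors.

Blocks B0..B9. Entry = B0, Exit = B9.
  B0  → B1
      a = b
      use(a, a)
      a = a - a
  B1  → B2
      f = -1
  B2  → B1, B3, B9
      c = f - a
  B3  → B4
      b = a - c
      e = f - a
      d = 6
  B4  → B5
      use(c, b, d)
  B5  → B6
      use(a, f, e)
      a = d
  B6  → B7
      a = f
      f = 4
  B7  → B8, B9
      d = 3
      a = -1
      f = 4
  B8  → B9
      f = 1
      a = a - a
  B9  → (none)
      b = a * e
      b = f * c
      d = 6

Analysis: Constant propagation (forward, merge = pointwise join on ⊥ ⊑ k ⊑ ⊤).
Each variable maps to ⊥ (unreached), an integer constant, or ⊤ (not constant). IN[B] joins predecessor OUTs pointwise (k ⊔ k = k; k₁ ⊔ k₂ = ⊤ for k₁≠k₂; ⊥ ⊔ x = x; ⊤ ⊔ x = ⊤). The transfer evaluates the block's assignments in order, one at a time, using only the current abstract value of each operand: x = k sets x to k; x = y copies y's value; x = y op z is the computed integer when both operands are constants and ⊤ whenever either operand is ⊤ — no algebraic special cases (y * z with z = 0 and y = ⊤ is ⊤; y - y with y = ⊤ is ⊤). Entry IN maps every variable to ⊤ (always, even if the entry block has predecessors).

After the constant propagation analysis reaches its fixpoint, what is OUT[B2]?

Answer: {a: ⊤, b: ⊤, c: ⊤, d: ⊤, e: ⊤, f: -1}

Working:
Per-block solution:
  B0: | IN=(all ⊤) | OUT=(all ⊤)
  B1: | IN=(all ⊤) | OUT={f:-1; rest ⊤}
  B2: | IN={f:-1; rest ⊤} | OUT={f:-1; rest ⊤}
  B3: | IN={f:-1; rest ⊤} | OUT={d:6, f:-1; rest ⊤}
  B4: | IN={d:6, f:-1; rest ⊤} | OUT={d:6, f:-1; rest ⊤}
  B5: | IN={d:6, f:-1; rest ⊤} | OUT={a:6, d:6, f:-1; rest ⊤}
  B6: | IN={a:6, d:6, f:-1; rest ⊤} | OUT={a:-1, d:6, f:4; rest ⊤}
  B7: | IN={a:-1, d:6, f:4; rest ⊤} | OUT={a:-1, d:3, f:4; rest ⊤}
  B8: | IN={a:-1, d:3, f:4; rest ⊤} | OUT={a:0, d:3, f:1; rest ⊤}
  B9: | IN=(all ⊤) | OUT={d:6; rest ⊤}

Merge at B2: IN[B2] = OUT[B1] = {a: ⊤, b: ⊤, c: ⊤, d: ⊤, e: ⊤, f: -1}
Applying B2's transfer function to that IN value gives OUT[B2] (row B2 above).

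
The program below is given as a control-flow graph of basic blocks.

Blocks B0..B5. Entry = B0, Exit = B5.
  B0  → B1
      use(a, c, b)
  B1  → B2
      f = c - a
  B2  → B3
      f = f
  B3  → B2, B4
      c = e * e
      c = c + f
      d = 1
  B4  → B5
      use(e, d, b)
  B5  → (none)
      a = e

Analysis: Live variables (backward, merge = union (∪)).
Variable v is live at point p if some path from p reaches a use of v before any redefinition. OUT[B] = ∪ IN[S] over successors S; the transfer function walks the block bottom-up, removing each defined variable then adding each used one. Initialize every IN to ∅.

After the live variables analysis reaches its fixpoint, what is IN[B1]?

Answer: {a, b, c, e}

Working:
Converged values:
  B0:  IN={a, b, c, e}  OUT={a, b, c, e}
  B1:  IN={a, b, c, e}  OUT={b, e, f}
  B2:  IN={b, e, f}  OUT={b, e, f}
  B3:  IN={b, e, f}  OUT={b, d, e, f}
  B4:  IN={b, d, e}  OUT={e}
  B5:  IN={e}  OUT={}

Merge at B1: OUT[B1] = IN[B2] = {b, e, f}
Applying B1's transfer function to that OUT value gives IN[B1] (row B1 above).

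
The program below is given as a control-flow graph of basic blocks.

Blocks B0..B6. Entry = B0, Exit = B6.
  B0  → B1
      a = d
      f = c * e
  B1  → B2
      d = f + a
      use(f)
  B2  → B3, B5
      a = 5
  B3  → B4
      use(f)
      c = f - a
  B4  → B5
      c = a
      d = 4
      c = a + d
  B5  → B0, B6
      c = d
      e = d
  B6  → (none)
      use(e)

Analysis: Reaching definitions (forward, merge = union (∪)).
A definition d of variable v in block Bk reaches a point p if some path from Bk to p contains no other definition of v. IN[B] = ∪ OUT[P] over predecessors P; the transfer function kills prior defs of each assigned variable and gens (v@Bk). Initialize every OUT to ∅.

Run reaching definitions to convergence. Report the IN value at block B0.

Answer: {a@B2, c@B5, d@B1, d@B4, e@B5, f@B0}

Working:
Converged values:
  B0:  IN={a@B2, c@B5, d@B1, d@B4, e@B5, f@B0}  OUT={a@B0, c@B5, d@B1, d@B4, e@B5, f@B0}
  B1:  IN={a@B0, c@B5, d@B1, d@B4, e@B5, f@B0}  OUT={a@B0, c@B5, d@B1, e@B5, f@B0}
  B2:  IN={a@B0, c@B5, d@B1, e@B5, f@B0}  OUT={a@B2, c@B5, d@B1, e@B5, f@B0}
  B3:  IN={a@B2, c@B5, d@B1, e@B5, f@B0}  OUT={a@B2, c@B3, d@B1, e@B5, f@B0}
  B4:  IN={a@B2, c@B3, d@B1, e@B5, f@B0}  OUT={a@B2, c@B4, d@B4, e@B5, f@B0}
  B5:  IN={a@B2, c@B4, c@B5, d@B1, d@B4, e@B5, f@B0}  OUT={a@B2, c@B5, d@B1, d@B4, e@B5, f@B0}
  B6:  IN={a@B2, c@B5, d@B1, d@B4, e@B5, f@B0}  OUT={a@B2, c@B5, d@B1, d@B4, e@B5, f@B0}

Merge at B0 (entry node, so the boundary value {} is joined with the incoming edge(s)): IN[B0] = {} ⊔ OUT[B5] = {a@B2, c@B5, d@B1, d@B4, e@B5, f@B0}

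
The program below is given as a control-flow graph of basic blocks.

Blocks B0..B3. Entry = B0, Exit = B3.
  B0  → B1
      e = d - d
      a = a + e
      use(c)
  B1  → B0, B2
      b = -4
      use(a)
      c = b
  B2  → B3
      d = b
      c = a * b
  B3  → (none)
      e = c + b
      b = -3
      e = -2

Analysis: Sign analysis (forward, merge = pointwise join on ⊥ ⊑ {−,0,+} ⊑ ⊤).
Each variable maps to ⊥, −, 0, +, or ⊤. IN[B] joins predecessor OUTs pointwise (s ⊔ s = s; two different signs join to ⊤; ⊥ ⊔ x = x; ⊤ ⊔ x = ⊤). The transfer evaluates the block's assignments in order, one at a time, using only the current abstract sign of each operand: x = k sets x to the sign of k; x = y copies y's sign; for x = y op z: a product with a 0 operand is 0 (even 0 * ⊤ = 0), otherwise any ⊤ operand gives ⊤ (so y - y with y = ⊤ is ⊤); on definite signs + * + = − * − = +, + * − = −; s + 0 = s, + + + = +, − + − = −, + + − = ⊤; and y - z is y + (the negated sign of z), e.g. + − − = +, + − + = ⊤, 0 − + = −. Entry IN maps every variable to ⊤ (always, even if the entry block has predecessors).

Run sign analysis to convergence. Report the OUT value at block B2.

Answer: {a: ⊤, b: -, c: ⊤, d: -, e: ⊤, f: ⊤}

Derivation:
Converged values:
  B0: | IN=(all ⊤) | OUT=(all ⊤)
  B1: | IN=(all ⊤) | OUT={b:-, c:-; rest ⊤}
  B2: | IN={b:-, c:-; rest ⊤} | OUT={b:-, d:-; rest ⊤}
  B3: | IN={b:-, d:-; rest ⊤} | OUT={b:-, d:-, e:-; rest ⊤}

Merge at B2: IN[B2] = OUT[B1] = {a: ⊤, b: -, c: -, d: ⊤, e: ⊤, f: ⊤}
Applying B2's transfer function to that IN value gives OUT[B2] (row B2 above).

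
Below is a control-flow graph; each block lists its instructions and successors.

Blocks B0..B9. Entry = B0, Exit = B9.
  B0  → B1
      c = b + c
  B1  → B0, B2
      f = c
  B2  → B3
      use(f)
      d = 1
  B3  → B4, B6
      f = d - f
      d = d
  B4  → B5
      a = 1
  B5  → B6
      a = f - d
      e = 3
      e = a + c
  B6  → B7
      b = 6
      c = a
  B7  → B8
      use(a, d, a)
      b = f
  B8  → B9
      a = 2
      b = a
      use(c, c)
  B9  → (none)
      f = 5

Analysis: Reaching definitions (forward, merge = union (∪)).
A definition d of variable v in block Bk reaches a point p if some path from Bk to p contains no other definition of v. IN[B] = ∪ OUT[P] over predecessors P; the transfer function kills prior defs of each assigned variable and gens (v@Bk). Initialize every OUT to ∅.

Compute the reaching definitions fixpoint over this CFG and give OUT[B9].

Answer: {a@B8, b@B8, c@B6, d@B3, e@B5, f@B9}

Trace:
Per-block solution:
  B0:  IN={c@B0, f@B1}  OUT={c@B0, f@B1}
  B1:  IN={c@B0, f@B1}  OUT={c@B0, f@B1}
  B2:  IN={c@B0, f@B1}  OUT={c@B0, d@B2, f@B1}
  B3:  IN={c@B0, d@B2, f@B1}  OUT={c@B0, d@B3, f@B3}
  B4:  IN={c@B0, d@B3, f@B3}  OUT={a@B4, c@B0, d@B3, f@B3}
  B5:  IN={a@B4, c@B0, d@B3, f@B3}  OUT={a@B5, c@B0, d@B3, e@B5, f@B3}
  B6:  IN={a@B5, c@B0, d@B3, e@B5, f@B3}  OUT={a@B5, b@B6, c@B6, d@B3, e@B5, f@B3}
  B7:  IN={a@B5, b@B6, c@B6, d@B3, e@B5, f@B3}  OUT={a@B5, b@B7, c@B6, d@B3, e@B5, f@B3}
  B8:  IN={a@B5, b@B7, c@B6, d@B3, e@B5, f@B3}  OUT={a@B8, b@B8, c@B6, d@B3, e@B5, f@B3}
  B9:  IN={a@B8, b@B8, c@B6, d@B3, e@B5, f@B3}  OUT={a@B8, b@B8, c@B6, d@B3, e@B5, f@B9}

Merge at B9: IN[B9] = OUT[B8] = {a@B8, b@B8, c@B6, d@B3, e@B5, f@B3}
Applying B9's transfer function to that IN value gives OUT[B9] (row B9 above).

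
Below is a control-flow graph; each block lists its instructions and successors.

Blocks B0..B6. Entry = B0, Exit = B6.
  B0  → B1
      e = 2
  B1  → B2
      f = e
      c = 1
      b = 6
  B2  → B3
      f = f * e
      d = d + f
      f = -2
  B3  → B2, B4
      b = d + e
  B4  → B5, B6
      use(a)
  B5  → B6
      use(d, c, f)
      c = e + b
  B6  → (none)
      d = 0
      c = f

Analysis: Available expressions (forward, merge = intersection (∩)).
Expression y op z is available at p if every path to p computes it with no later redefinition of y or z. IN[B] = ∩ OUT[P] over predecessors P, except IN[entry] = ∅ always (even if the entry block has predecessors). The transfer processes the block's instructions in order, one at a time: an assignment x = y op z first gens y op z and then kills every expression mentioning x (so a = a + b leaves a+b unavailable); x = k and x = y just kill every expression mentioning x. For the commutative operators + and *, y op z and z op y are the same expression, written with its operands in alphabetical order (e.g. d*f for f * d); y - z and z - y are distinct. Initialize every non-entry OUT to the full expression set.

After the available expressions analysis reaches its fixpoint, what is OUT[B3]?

Converged values:
  B0:   IN={}   OUT={}
  B1:   IN={}   OUT={}
  B2:   IN={}   OUT={}
  B3:   IN={}   OUT={d+e}
  B4:   IN={d+e}   OUT={d+e}
  B5:   IN={d+e}   OUT={b+e, d+e}
  B6:   IN={d+e}   OUT={}

Merge at B3: IN[B3] = OUT[B2] = {}
Applying B3's transfer function to that IN value gives OUT[B3] (row B3 above).

Answer: {d+e}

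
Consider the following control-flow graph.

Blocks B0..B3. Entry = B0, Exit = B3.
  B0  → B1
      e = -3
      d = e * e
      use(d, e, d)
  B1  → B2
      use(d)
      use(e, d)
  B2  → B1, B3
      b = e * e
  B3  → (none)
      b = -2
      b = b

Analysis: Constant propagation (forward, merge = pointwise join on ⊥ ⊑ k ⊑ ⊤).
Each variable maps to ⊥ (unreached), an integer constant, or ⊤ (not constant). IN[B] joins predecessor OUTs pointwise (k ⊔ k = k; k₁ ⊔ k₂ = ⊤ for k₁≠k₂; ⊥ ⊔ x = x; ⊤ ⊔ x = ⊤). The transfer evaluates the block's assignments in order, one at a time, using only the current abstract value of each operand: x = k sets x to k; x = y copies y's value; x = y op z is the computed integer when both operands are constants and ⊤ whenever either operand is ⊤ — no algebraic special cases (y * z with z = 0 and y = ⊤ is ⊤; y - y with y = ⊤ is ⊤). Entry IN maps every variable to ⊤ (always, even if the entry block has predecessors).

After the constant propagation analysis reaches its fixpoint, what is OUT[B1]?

Fixpoint table:
  B0: | IN=(all ⊤) | OUT={d:9, e:-3; rest ⊤}
  B1: | IN={d:9, e:-3; rest ⊤} | OUT={d:9, e:-3; rest ⊤}
  B2: | IN={d:9, e:-3; rest ⊤} | OUT={b:9, d:9, e:-3; rest ⊤}
  B3: | IN={b:9, d:9, e:-3; rest ⊤} | OUT={b:-2, d:9, e:-3; rest ⊤}

Merge at B1: IN[B1] = OUT[B0] ⊔ OUT[B2] = {a: ⊤, b: ⊤, c: ⊤, d: 9, e: -3, f: ⊤}
Applying B1's transfer function to that IN value gives OUT[B1] (row B1 above).

Answer: {a: ⊤, b: ⊤, c: ⊤, d: 9, e: -3, f: ⊤}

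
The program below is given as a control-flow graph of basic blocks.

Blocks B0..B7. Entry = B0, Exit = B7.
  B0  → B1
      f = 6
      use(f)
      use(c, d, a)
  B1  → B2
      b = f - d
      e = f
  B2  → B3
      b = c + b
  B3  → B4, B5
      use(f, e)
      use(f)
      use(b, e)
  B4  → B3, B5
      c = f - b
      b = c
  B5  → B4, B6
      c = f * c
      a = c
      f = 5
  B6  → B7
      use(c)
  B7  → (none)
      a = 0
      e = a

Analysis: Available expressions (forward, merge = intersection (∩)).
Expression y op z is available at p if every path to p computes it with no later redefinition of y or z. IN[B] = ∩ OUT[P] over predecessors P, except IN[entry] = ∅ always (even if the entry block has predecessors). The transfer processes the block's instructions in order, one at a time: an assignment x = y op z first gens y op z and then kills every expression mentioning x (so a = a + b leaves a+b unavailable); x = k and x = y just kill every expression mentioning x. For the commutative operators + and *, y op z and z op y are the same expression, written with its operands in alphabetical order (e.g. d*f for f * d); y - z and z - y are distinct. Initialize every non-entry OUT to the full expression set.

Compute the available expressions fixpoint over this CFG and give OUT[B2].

Per-block solution:
  B0: | IN={} | OUT={}
  B1: | IN={} | OUT={f-d}
  B2: | IN={f-d} | OUT={f-d}
  B3: | IN={} | OUT={}
  B4: | IN={} | OUT={}
  B5: | IN={} | OUT={}
  B6: | IN={} | OUT={}
  B7: | IN={} | OUT={}

Merge at B2: IN[B2] = OUT[B1] = {f-d}
Applying B2's transfer function to that IN value gives OUT[B2] (row B2 above).

Answer: {f-d}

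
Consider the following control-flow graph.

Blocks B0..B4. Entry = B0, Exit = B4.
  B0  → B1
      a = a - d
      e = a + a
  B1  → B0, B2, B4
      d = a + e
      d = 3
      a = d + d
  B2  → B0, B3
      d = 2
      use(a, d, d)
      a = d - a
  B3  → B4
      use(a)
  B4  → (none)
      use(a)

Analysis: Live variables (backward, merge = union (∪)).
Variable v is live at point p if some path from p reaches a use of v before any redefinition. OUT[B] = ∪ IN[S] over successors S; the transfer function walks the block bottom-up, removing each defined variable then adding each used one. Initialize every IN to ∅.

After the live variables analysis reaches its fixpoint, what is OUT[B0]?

Answer: {a, e}

Working:
Converged values:
  B0:   IN={a, d}   OUT={a, e}
  B1:   IN={a, e}   OUT={a, d}
  B2:   IN={a}   OUT={a, d}
  B3:   IN={a}   OUT={a}
  B4:   IN={a}   OUT={}

Merge at B0: OUT[B0] = IN[B1] = {a, e}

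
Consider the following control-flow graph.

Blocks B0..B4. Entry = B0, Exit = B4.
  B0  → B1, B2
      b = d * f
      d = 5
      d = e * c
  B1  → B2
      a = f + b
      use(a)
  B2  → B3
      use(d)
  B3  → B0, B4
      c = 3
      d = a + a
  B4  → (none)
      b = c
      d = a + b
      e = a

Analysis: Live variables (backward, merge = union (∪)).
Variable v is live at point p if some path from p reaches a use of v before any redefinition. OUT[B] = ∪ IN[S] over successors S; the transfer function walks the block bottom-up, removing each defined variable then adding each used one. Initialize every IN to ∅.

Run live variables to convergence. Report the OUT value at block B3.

Answer: {a, c, d, e, f}

Derivation:
Fixpoint table:
  B0: | IN={a, c, d, e, f} | OUT={a, b, d, e, f}
  B1: | IN={b, d, e, f} | OUT={a, d, e, f}
  B2: | IN={a, d, e, f} | OUT={a, e, f}
  B3: | IN={a, e, f} | OUT={a, c, d, e, f}
  B4: | IN={a, c} | OUT={}

Merge at B3: OUT[B3] = IN[B0] ⊔ IN[B4] = {a, c, d, e, f}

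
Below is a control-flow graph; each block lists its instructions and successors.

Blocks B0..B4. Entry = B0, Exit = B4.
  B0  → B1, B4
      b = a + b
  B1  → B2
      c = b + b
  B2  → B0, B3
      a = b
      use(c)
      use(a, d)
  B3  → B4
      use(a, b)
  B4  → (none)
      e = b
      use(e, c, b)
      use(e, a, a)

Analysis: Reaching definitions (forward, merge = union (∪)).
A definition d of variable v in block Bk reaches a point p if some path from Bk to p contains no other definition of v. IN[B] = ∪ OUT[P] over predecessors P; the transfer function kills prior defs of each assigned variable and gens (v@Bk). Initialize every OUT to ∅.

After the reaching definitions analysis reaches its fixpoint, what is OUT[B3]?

Converged values:
  B0:   IN={a@B2, b@B0, c@B1}   OUT={a@B2, b@B0, c@B1}
  B1:   IN={a@B2, b@B0, c@B1}   OUT={a@B2, b@B0, c@B1}
  B2:   IN={a@B2, b@B0, c@B1}   OUT={a@B2, b@B0, c@B1}
  B3:   IN={a@B2, b@B0, c@B1}   OUT={a@B2, b@B0, c@B1}
  B4:   IN={a@B2, b@B0, c@B1}   OUT={a@B2, b@B0, c@B1, e@B4}

Merge at B3: IN[B3] = OUT[B2] = {a@B2, b@B0, c@B1}
Applying B3's transfer function to that IN value gives OUT[B3] (row B3 above).

Answer: {a@B2, b@B0, c@B1}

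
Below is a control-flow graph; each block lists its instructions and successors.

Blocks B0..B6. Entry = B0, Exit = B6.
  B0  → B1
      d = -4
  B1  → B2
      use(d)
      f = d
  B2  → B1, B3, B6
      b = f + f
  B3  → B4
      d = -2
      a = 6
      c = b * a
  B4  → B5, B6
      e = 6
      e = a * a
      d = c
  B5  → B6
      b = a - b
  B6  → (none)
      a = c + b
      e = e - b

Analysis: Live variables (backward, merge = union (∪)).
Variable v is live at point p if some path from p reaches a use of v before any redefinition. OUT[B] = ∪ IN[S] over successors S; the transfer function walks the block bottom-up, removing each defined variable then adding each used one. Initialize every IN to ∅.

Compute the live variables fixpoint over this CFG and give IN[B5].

Per-block solution:
  B0:   IN={c, e}   OUT={c, d, e}
  B1:   IN={c, d, e}   OUT={c, d, e, f}
  B2:   IN={c, d, e, f}   OUT={b, c, d, e}
  B3:   IN={b}   OUT={a, b, c}
  B4:   IN={a, b, c}   OUT={a, b, c, e}
  B5:   IN={a, b, c, e}   OUT={b, c, e}
  B6:   IN={b, c, e}   OUT={}

Merge at B5: OUT[B5] = IN[B6] = {b, c, e}
Applying B5's transfer function to that OUT value gives IN[B5] (row B5 above).

Answer: {a, b, c, e}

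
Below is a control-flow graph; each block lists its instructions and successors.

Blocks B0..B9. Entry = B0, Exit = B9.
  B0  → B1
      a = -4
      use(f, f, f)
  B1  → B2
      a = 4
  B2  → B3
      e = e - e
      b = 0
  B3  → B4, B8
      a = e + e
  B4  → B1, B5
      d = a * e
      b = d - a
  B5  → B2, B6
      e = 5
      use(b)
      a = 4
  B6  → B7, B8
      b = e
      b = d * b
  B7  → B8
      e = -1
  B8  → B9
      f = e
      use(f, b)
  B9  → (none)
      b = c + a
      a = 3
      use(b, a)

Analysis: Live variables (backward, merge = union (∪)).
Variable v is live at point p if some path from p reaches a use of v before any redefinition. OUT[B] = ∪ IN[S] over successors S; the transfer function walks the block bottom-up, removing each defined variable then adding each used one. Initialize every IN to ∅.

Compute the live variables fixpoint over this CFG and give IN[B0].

Per-block solution:
  B0:  IN={c, e, f}  OUT={c, e}
  B1:  IN={c, e}  OUT={c, e}
  B2:  IN={c, e}  OUT={b, c, e}
  B3:  IN={b, c, e}  OUT={a, b, c, e}
  B4:  IN={a, c, e}  OUT={b, c, d, e}
  B5:  IN={b, c, d}  OUT={a, c, d, e}
  B6:  IN={a, c, d, e}  OUT={a, b, c, e}
  B7:  IN={a, b, c}  OUT={a, b, c, e}
  B8:  IN={a, b, c, e}  OUT={a, c}
  B9:  IN={a, c}  OUT={}

Merge at B0: OUT[B0] = IN[B1] = {c, e}
Applying B0's transfer function to that OUT value gives IN[B0] (row B0 above).

Answer: {c, e, f}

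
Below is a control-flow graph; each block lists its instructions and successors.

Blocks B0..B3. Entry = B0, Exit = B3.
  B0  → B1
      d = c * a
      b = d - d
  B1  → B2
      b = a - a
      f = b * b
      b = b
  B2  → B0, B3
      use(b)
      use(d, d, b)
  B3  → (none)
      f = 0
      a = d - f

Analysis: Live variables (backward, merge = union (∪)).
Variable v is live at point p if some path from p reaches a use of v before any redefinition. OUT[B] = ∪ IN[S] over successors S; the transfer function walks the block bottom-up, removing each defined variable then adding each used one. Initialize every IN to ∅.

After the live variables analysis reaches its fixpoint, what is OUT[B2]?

Fixpoint table:
  B0:   IN={a, c}   OUT={a, c, d}
  B1:   IN={a, c, d}   OUT={a, b, c, d}
  B2:   IN={a, b, c, d}   OUT={a, c, d}
  B3:   IN={d}   OUT={}

Merge at B2: OUT[B2] = IN[B0] ⊔ IN[B3] = {a, c, d}

Answer: {a, c, d}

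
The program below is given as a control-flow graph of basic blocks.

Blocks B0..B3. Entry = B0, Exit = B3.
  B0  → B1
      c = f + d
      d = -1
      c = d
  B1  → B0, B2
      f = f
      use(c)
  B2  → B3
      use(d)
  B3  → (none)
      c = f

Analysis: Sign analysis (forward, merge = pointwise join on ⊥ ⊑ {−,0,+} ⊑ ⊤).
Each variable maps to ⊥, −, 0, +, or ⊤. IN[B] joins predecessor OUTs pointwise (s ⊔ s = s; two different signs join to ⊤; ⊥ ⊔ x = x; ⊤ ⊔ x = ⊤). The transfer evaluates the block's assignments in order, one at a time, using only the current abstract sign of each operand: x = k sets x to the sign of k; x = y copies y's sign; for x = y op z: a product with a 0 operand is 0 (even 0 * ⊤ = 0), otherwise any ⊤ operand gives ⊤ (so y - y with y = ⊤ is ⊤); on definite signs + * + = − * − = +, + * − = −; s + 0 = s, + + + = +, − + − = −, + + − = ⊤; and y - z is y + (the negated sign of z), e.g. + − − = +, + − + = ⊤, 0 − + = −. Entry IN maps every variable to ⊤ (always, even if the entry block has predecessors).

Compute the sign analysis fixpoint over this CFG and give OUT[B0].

Fixpoint table:
  B0: | IN=(all ⊤) | OUT={c:-, d:-; rest ⊤}
  B1: | IN={c:-, d:-; rest ⊤} | OUT={c:-, d:-; rest ⊤}
  B2: | IN={c:-, d:-; rest ⊤} | OUT={c:-, d:-; rest ⊤}
  B3: | IN={c:-, d:-; rest ⊤} | OUT={d:-; rest ⊤}

Merge at B0 (entry node, so the boundary value (all ⊤) is joined with the incoming edge(s)): IN[B0] = (all ⊤) ⊔ OUT[B1] = {a: ⊤, b: ⊤, c: ⊤, d: ⊤, e: ⊤, f: ⊤}
Applying B0's transfer function to that IN value gives OUT[B0] (row B0 above).

Answer: {a: ⊤, b: ⊤, c: -, d: -, e: ⊤, f: ⊤}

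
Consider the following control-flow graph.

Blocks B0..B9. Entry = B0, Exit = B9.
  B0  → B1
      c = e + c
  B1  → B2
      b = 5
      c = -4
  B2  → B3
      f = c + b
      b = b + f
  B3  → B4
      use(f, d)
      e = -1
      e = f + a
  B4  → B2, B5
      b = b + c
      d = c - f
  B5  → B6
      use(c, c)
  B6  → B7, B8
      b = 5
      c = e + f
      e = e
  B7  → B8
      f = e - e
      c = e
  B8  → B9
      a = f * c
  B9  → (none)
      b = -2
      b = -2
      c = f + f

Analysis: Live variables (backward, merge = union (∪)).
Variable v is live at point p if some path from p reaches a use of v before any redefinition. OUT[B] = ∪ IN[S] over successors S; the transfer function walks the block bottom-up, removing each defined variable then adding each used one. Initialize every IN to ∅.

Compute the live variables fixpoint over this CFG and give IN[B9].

Converged values:
  B0: | IN={a, c, d, e} | OUT={a, d}
  B1: | IN={a, d} | OUT={a, b, c, d}
  B2: | IN={a, b, c, d} | OUT={a, b, c, d, f}
  B3: | IN={a, b, c, d, f} | OUT={a, b, c, e, f}
  B4: | IN={a, b, c, e, f} | OUT={a, b, c, d, e, f}
  B5: | IN={c, e, f} | OUT={e, f}
  B6: | IN={e, f} | OUT={c, e, f}
  B7: | IN={e} | OUT={c, f}
  B8: | IN={c, f} | OUT={f}
  B9: | IN={f} | OUT={}

B9 is the boundary node: OUT[B9] = {}
Applying B9's transfer function to that OUT value gives IN[B9] (row B9 above).

Answer: {f}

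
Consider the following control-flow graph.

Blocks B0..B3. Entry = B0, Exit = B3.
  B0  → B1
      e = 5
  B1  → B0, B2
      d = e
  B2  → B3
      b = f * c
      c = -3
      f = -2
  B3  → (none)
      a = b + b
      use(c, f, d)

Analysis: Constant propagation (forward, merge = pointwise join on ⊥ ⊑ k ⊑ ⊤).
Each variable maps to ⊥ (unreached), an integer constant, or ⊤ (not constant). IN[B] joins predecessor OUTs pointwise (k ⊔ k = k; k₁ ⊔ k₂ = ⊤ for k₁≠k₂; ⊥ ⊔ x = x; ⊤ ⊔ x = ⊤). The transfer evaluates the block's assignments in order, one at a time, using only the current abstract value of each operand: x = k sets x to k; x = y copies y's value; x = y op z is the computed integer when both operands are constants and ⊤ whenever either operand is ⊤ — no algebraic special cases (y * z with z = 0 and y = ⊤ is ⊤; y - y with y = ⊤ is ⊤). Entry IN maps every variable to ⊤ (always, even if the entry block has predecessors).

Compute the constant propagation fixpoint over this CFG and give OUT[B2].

Per-block solution:
  B0:  IN=(all ⊤)  OUT={e:5; rest ⊤}
  B1:  IN={e:5; rest ⊤}  OUT={d:5, e:5; rest ⊤}
  B2:  IN={d:5, e:5; rest ⊤}  OUT={c:-3, d:5, e:5, f:-2; rest ⊤}
  B3:  IN={c:-3, d:5, e:5, f:-2; rest ⊤}  OUT={c:-3, d:5, e:5, f:-2; rest ⊤}

Merge at B2: IN[B2] = OUT[B1] = {a: ⊤, b: ⊤, c: ⊤, d: 5, e: 5, f: ⊤}
Applying B2's transfer function to that IN value gives OUT[B2] (row B2 above).

Answer: {a: ⊤, b: ⊤, c: -3, d: 5, e: 5, f: -2}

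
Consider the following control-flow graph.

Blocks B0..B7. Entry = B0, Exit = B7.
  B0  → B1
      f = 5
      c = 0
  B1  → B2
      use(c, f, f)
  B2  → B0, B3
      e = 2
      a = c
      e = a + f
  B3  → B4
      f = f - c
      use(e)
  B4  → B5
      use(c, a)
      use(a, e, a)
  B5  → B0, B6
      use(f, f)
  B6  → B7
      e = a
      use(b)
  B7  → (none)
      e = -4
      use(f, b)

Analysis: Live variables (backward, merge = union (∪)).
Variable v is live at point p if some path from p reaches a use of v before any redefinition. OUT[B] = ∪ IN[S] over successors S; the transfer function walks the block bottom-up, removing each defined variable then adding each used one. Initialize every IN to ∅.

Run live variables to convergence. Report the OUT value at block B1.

Answer: {b, c, f}

Trace:
Fixpoint table:
  B0:  IN={b}  OUT={b, c, f}
  B1:  IN={b, c, f}  OUT={b, c, f}
  B2:  IN={b, c, f}  OUT={a, b, c, e, f}
  B3:  IN={a, b, c, e, f}  OUT={a, b, c, e, f}
  B4:  IN={a, b, c, e, f}  OUT={a, b, f}
  B5:  IN={a, b, f}  OUT={a, b, f}
  B6:  IN={a, b, f}  OUT={b, f}
  B7:  IN={b, f}  OUT={}

Merge at B1: OUT[B1] = IN[B2] = {b, c, f}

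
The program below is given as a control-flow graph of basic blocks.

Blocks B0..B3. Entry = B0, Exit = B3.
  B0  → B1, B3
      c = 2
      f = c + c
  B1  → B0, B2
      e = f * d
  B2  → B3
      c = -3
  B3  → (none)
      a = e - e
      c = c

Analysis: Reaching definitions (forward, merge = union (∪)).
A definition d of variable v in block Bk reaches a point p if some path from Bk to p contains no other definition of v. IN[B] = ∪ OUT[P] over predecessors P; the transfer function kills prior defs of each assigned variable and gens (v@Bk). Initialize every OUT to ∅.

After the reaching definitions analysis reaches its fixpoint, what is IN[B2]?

Per-block solution:
  B0:   IN={c@B0, e@B1, f@B0}   OUT={c@B0, e@B1, f@B0}
  B1:   IN={c@B0, e@B1, f@B0}   OUT={c@B0, e@B1, f@B0}
  B2:   IN={c@B0, e@B1, f@B0}   OUT={c@B2, e@B1, f@B0}
  B3:   IN={c@B0, c@B2, e@B1, f@B0}   OUT={a@B3, c@B3, e@B1, f@B0}

Merge at B2: IN[B2] = OUT[B1] = {c@B0, e@B1, f@B0}

Answer: {c@B0, e@B1, f@B0}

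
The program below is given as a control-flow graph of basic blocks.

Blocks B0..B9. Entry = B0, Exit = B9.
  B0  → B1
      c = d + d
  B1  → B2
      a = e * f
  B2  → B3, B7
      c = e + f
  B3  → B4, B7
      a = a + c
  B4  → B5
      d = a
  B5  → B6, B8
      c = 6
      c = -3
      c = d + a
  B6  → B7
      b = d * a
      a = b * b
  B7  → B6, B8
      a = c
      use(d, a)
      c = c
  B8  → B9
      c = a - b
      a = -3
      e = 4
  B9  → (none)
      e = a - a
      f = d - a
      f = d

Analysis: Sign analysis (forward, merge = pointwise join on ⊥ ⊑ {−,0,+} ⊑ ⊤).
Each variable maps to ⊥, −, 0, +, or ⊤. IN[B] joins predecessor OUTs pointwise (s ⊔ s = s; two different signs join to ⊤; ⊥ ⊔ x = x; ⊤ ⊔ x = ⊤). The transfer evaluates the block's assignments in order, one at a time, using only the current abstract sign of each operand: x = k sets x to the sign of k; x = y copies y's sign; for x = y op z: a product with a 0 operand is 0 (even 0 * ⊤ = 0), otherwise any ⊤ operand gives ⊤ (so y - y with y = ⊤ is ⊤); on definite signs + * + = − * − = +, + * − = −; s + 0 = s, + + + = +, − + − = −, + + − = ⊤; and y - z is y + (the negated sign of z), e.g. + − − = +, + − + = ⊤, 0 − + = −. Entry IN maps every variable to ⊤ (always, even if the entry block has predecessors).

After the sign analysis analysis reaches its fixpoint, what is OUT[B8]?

Fixpoint table:
  B0: | IN=(all ⊤) | OUT=(all ⊤)
  B1: | IN=(all ⊤) | OUT=(all ⊤)
  B2: | IN=(all ⊤) | OUT=(all ⊤)
  B3: | IN=(all ⊤) | OUT=(all ⊤)
  B4: | IN=(all ⊤) | OUT=(all ⊤)
  B5: | IN=(all ⊤) | OUT=(all ⊤)
  B6: | IN=(all ⊤) | OUT=(all ⊤)
  B7: | IN=(all ⊤) | OUT=(all ⊤)
  B8: | IN=(all ⊤) | OUT={a:-, e:+; rest ⊤}
  B9: | IN={a:-, e:+; rest ⊤} | OUT={a:-; rest ⊤}

Merge at B8: IN[B8] = OUT[B5] ⊔ OUT[B7] = {a: ⊤, b: ⊤, c: ⊤, d: ⊤, e: ⊤, f: ⊤}
Applying B8's transfer function to that IN value gives OUT[B8] (row B8 above).

Answer: {a: -, b: ⊤, c: ⊤, d: ⊤, e: +, f: ⊤}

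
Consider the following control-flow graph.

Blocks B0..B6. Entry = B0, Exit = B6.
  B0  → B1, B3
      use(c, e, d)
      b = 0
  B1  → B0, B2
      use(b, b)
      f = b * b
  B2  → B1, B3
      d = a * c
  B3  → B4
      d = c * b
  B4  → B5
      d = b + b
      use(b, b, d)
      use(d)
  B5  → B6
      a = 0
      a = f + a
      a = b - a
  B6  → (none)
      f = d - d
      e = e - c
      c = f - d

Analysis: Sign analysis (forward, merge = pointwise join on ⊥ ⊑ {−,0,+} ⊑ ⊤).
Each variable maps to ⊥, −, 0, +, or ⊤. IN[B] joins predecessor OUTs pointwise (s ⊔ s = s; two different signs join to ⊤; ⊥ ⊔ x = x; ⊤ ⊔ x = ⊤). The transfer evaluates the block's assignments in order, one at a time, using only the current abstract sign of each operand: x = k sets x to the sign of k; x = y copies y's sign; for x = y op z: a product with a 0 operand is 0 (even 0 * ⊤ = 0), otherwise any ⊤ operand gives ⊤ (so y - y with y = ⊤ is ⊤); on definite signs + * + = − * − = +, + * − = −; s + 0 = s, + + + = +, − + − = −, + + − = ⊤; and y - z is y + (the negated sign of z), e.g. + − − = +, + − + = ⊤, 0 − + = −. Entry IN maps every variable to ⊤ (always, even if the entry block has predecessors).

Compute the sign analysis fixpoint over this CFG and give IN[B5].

Answer: {a: ⊤, b: 0, c: ⊤, d: 0, e: ⊤, f: ⊤}

Working:
Fixpoint table:
  B0: | IN=(all ⊤) | OUT={b:0; rest ⊤}
  B1: | IN={b:0; rest ⊤} | OUT={b:0, f:0; rest ⊤}
  B2: | IN={b:0, f:0; rest ⊤} | OUT={b:0, f:0; rest ⊤}
  B3: | IN={b:0; rest ⊤} | OUT={b:0, d:0; rest ⊤}
  B4: | IN={b:0, d:0; rest ⊤} | OUT={b:0, d:0; rest ⊤}
  B5: | IN={b:0, d:0; rest ⊤} | OUT={b:0, d:0; rest ⊤}
  B6: | IN={b:0, d:0; rest ⊤} | OUT={b:0, c:0, d:0, f:0; rest ⊤}

Merge at B5: IN[B5] = OUT[B4] = {a: ⊤, b: 0, c: ⊤, d: 0, e: ⊤, f: ⊤}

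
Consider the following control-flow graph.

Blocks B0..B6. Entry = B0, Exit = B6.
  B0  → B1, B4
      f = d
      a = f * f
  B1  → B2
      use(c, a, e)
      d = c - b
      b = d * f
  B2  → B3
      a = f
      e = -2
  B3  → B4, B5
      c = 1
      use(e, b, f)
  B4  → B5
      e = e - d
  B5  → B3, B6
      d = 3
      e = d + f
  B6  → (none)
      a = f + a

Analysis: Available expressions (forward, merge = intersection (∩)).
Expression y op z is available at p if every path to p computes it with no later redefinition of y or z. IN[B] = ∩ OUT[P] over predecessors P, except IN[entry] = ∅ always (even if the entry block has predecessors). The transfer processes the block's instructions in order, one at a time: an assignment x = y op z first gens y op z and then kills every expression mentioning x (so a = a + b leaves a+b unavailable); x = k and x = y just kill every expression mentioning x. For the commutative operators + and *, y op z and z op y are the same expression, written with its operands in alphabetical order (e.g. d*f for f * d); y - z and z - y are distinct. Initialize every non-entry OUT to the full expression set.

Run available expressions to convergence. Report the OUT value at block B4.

Answer: {f*f}

Working:
Per-block solution:
  B0:   IN={}   OUT={f*f}
  B1:   IN={f*f}   OUT={d*f, f*f}
  B2:   IN={d*f, f*f}   OUT={d*f, f*f}
  B3:   IN={f*f}   OUT={f*f}
  B4:   IN={f*f}   OUT={f*f}
  B5:   IN={f*f}   OUT={d+f, f*f}
  B6:   IN={d+f, f*f}   OUT={d+f, f*f}

Merge at B4: IN[B4] = OUT[B0] ∩ OUT[B3] = {f*f}
Applying B4's transfer function to that IN value gives OUT[B4] (row B4 above).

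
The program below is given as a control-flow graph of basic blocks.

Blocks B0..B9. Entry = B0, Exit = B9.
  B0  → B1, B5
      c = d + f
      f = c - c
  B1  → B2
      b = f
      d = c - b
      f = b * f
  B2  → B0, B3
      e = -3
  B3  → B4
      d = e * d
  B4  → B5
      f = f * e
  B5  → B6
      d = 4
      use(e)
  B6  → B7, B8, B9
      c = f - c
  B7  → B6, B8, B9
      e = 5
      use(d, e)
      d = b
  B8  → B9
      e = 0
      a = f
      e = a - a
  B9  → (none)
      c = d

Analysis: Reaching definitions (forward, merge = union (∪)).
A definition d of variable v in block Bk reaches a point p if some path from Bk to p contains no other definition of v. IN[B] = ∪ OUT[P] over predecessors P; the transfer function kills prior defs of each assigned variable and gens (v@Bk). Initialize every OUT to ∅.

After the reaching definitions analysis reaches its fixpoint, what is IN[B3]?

Per-block solution:
  B0:  IN={b@B1, c@B0, d@B1, e@B2, f@B1}  OUT={b@B1, c@B0, d@B1, e@B2, f@B0}
  B1:  IN={b@B1, c@B0, d@B1, e@B2, f@B0}  OUT={b@B1, c@B0, d@B1, e@B2, f@B1}
  B2:  IN={b@B1, c@B0, d@B1, e@B2, f@B1}  OUT={b@B1, c@B0, d@B1, e@B2, f@B1}
  B3:  IN={b@B1, c@B0, d@B1, e@B2, f@B1}  OUT={b@B1, c@B0, d@B3, e@B2, f@B1}
  B4:  IN={b@B1, c@B0, d@B3, e@B2, f@B1}  OUT={b@B1, c@B0, d@B3, e@B2, f@B4}
  B5:  IN={b@B1, c@B0, d@B1, d@B3, e@B2, f@B0, f@B4}  OUT={b@B1, c@B0, d@B5, e@B2, f@B0, f@B4}
  B6:  IN={b@B1, c@B0, c@B6, d@B5, d@B7, e@B2, e@B7, f@B0, f@B4}  OUT={b@B1, c@B6, d@B5, d@B7, e@B2, e@B7, f@B0, f@B4}
  B7:  IN={b@B1, c@B6, d@B5, d@B7, e@B2, e@B7, f@B0, f@B4}  OUT={b@B1, c@B6, d@B7, e@B7, f@B0, f@B4}
  B8:  IN={b@B1, c@B6, d@B5, d@B7, e@B2, e@B7, f@B0, f@B4}  OUT={a@B8, b@B1, c@B6, d@B5, d@B7, e@B8, f@B0, f@B4}
  B9:  IN={a@B8, b@B1, c@B6, d@B5, d@B7, e@B2, e@B7, e@B8, f@B0, f@B4}  OUT={a@B8, b@B1, c@B9, d@B5, d@B7, e@B2, e@B7, e@B8, f@B0, f@B4}

Merge at B3: IN[B3] = OUT[B2] = {b@B1, c@B0, d@B1, e@B2, f@B1}

Answer: {b@B1, c@B0, d@B1, e@B2, f@B1}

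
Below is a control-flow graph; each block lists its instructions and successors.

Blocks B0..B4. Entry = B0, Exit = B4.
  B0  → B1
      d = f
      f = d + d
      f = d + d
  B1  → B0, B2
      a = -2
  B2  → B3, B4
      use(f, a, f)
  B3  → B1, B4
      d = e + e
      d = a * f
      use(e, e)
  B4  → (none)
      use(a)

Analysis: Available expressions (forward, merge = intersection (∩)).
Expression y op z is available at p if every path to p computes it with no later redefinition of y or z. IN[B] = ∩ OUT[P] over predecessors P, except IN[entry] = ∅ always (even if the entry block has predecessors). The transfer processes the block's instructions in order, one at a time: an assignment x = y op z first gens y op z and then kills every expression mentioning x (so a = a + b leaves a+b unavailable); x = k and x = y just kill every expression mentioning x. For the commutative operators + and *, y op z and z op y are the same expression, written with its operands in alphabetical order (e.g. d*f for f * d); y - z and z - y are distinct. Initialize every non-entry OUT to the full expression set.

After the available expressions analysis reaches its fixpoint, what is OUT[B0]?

Answer: {d+d}

Derivation:
Fixpoint table:
  B0:  IN={}  OUT={d+d}
  B1:  IN={}  OUT={}
  B2:  IN={}  OUT={}
  B3:  IN={}  OUT={a*f, e+e}
  B4:  IN={}  OUT={}

Merge at B0 (entry node, so the boundary value {} is joined with the incoming edge(s)): IN[B0] = {} ∩ OUT[B1] = {}
Applying B0's transfer function to that IN value gives OUT[B0] (row B0 above).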